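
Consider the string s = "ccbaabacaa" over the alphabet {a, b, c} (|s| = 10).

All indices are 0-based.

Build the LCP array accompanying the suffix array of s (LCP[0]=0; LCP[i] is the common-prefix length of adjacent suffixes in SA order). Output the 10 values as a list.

[0, 1, 2, 1, 1, 0, 2, 0, 1, 1]

sorted suffixes:
  #0 SA[0]=9  'a'
  #1 SA[1]=8  'aa'
  #2 SA[2]=3  'aabacaa'
  #3 SA[3]=4  'abacaa'
  #4 SA[4]=6  'acaa'
  #5 SA[5]=2  'baabacaa'
  #6 SA[6]=5  'bacaa'
  #7 SA[7]=7  'caa'
  #8 SA[8]=1  'cbaabacaa'
  #9 SA[9]=0  'ccbaabacaa'

SA = [9, 8, 3, 4, 6, 2, 5, 7, 1, 0]
rank  pair      lcp
   1  s[9:],s[8:]  1  'a'
   2  s[8:],s[3:]  2  'aa'
   3  s[3:],s[4:]  1  'a'
   4  s[4:],s[6:]  1  'a'
   5  s[6:],s[2:]  0  ''
   6  s[2:],s[5:]  2  'ba'
   7  s[5:],s[7:]  0  ''
   8  s[7:],s[1:]  1  'c'
   9  s[1:],s[0:]  1  'c'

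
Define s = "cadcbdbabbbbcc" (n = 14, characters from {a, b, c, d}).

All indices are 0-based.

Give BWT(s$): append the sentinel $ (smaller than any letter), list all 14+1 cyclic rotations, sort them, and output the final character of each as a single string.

rank  rotation         last
    0  $cadcbdbabbbbcc  c
    1  abbbbcc$cadcbdb  b
    2  adcbdbabbbbcc$c  c
    3  babbbbcc$cadcbd  d
    4  bbbbcc$cadcbdba  a
    5  bbbcc$cadcbdbab  b
    6  bbcc$cadcbdbabb  b
    7  bcc$cadcbdbabbb  b
    8  bdbabbbbcc$cadc  c
    9  c$cadcbdbabbbbc  c
   10  cadcbdbabbbbcc$  $
   11  cbdbabbbbcc$cad  d
   12  cc$cadcbdbabbbb  b
   13  dbabbbbcc$cadcb  b
   14  dcbdbabbbbcc$ca  a

cbcdabbbcc$dbba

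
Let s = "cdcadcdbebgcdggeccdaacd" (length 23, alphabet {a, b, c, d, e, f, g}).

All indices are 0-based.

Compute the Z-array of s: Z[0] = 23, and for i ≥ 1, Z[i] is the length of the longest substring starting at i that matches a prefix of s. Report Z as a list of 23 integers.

Z[0]=23
i=1: i≥r, start 0; Z[1]=0
i=2: i≥r, start 0; Z[2]=1 scan→box=[2,3)
i=3: i≥r, start 0; Z[3]=0
i=4: i≥r, start 0; Z[4]=0
i=5: i≥r, start 0; Z[5]=2 scan→box=[5,7)
i=6: min(r-i=1, Z[1]=0)=0; Z[6]=0
i=7: i≥r, start 0; Z[7]=0
i=8: i≥r, start 0; Z[8]=0
i=9: i≥r, start 0; Z[9]=0
i=10: i≥r, start 0; Z[10]=0
i=11: i≥r, start 0; Z[11]=2 scan→box=[11,13)
i=12: min(r-i=1, Z[1]=0)=0; Z[12]=0
i=13: i≥r, start 0; Z[13]=0
i=14: i≥r, start 0; Z[14]=0
i=15: i≥r, start 0; Z[15]=0
i=16: i≥r, start 0; Z[16]=1 scan→box=[16,17)
i=17: i≥r, start 0; Z[17]=2 scan→box=[17,19)
i=18: min(r-i=1, Z[1]=0)=0; Z[18]=0
i=19: i≥r, start 0; Z[19]=0
i=20: i≥r, start 0; Z[20]=0
i=21: i≥r, start 0; Z[21]=2 scan→box=[21,23)
i=22: min(r-i=1, Z[1]=0)=0; Z[22]=0

[23, 0, 1, 0, 0, 2, 0, 0, 0, 0, 0, 2, 0, 0, 0, 0, 1, 2, 0, 0, 0, 2, 0]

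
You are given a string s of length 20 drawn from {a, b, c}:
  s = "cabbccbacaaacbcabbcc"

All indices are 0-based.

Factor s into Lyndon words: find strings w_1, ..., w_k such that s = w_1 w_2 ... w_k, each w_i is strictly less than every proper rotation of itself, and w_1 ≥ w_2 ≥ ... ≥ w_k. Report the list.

emit factor 1: 'c' (i=0, period=1)
emit factor 2: 'abbccbac' (i=1, period=8)
emit factor 3: 'aaacbcabbcc' (i=9, period=11)

["c", "abbccbac", "aaacbcabbcc"]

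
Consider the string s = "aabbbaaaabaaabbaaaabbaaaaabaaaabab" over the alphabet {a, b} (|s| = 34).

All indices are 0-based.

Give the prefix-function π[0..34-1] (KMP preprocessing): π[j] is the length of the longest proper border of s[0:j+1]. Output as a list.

π[0] = 0
j=1 s[j]='a': π[1]=1 (border 'a')
j=2 s[j]='b': k: 1→0; π[2]=0 (border '')
j=3 s[j]='b': π[3]=0 (border '')
j=4 s[j]='b': π[4]=0 (border '')
j=5 s[j]='a': π[5]=1 (border 'a')
j=6 s[j]='a': π[6]=2 (border 'aa')
j=7 s[j]='a': k: 2→1; π[7]=2 (border 'aa')
j=8 s[j]='a': k: 2→1; π[8]=2 (border 'aa')
j=9 s[j]='b': π[9]=3 (border 'aab')
j=10 s[j]='a': k: 3→0; π[10]=1 (border 'a')
j=11 s[j]='a': π[11]=2 (border 'aa')
j=12 s[j]='a': k: 2→1; π[12]=2 (border 'aa')
j=13 s[j]='b': π[13]=3 (border 'aab')
j=14 s[j]='b': π[14]=4 (border 'aabb')
j=15 s[j]='a': k: 4→0; π[15]=1 (border 'a')
j=16 s[j]='a': π[16]=2 (border 'aa')
j=17 s[j]='a': k: 2→1; π[17]=2 (border 'aa')
j=18 s[j]='a': k: 2→1; π[18]=2 (border 'aa')
j=19 s[j]='b': π[19]=3 (border 'aab')
j=20 s[j]='b': π[20]=4 (border 'aabb')
j=21 s[j]='a': k: 4→0; π[21]=1 (border 'a')
j=22 s[j]='a': π[22]=2 (border 'aa')
j=23 s[j]='a': k: 2→1; π[23]=2 (border 'aa')
j=24 s[j]='a': k: 2→1; π[24]=2 (border 'aa')
j=25 s[j]='a': k: 2→1; π[25]=2 (border 'aa')
j=26 s[j]='b': π[26]=3 (border 'aab')
j=27 s[j]='a': k: 3→0; π[27]=1 (border 'a')
j=28 s[j]='a': π[28]=2 (border 'aa')
j=29 s[j]='a': k: 2→1; π[29]=2 (border 'aa')
j=30 s[j]='a': k: 2→1; π[30]=2 (border 'aa')
j=31 s[j]='b': π[31]=3 (border 'aab')
j=32 s[j]='a': k: 3→0; π[32]=1 (border 'a')
j=33 s[j]='b': k: 1→0; π[33]=0 (border '')

[0, 1, 0, 0, 0, 1, 2, 2, 2, 3, 1, 2, 2, 3, 4, 1, 2, 2, 2, 3, 4, 1, 2, 2, 2, 2, 3, 1, 2, 2, 2, 3, 1, 0]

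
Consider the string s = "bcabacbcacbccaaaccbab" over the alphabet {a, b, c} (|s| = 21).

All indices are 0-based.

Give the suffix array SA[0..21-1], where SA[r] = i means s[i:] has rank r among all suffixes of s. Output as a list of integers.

rank | idx | suffix
   0 |  13 | aaaccbab
   1 |  14 | aaccbab
   2 |  19 | ab
   3 |   2 | abacbcacbccaaaccbab
   4 |   4 | acbcacbccaaaccbab
   5 |   8 | acbccaaaccbab
   6 |  15 | accbab
   7 |  20 | b
   8 |  18 | bab
   9 |   3 | bacbcacbccaaaccbab
  10 |   0 | bcabacbcacbccaaaccbab
  11 |   6 | bcacbccaaaccbab
  12 |  10 | bccaaaccbab
  13 |  12 | caaaccbab
  14 |   1 | cabacbcacbccaaaccbab
  15 |   7 | cacbccaaaccbab
  16 |  17 | cbab
  17 |   5 | cbcacbccaaaccbab
  18 |   9 | cbccaaaccbab
  19 |  11 | ccaaaccbab
  20 |  16 | ccbab

[13, 14, 19, 2, 4, 8, 15, 20, 18, 3, 0, 6, 10, 12, 1, 7, 17, 5, 9, 11, 16]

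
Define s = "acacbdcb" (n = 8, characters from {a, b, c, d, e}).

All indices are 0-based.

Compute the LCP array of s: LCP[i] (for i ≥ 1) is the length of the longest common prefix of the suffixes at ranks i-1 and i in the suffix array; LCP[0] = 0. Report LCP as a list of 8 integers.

[0, 2, 0, 1, 0, 1, 2, 0]

rank→(start, suffix):
  0 → (0, 'acacbdcb')
  1 → (2, 'acbdcb')
  2 → (7, 'b')
  3 → (4, 'bdcb')
  4 → (1, 'cacbdcb')
  5 → (6, 'cb')
  6 → (3, 'cbdcb')
  7 → (5, 'dcb')

SA = [0, 2, 7, 4, 1, 6, 3, 5]
i: (SA[i-1],SA[i]) lcp shared
  1: (0,2) 2 'ac'
  2: (2,7) 0 ''
  3: (7,4) 1 'b'
  4: (4,1) 0 ''
  5: (1,6) 1 'c'
  6: (6,3) 2 'cb'
  7: (3,5) 0 ''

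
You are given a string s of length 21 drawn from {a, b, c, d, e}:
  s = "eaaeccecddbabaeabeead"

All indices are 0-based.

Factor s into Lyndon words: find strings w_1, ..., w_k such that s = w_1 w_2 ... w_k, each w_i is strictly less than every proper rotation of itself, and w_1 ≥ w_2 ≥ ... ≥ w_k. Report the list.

["e", "aaeccecddbabaeabeead"]

emit factor 1: 'e' (i=0, period=1)
emit factor 2: 'aaeccecddbabaeabeead' (i=1, period=20)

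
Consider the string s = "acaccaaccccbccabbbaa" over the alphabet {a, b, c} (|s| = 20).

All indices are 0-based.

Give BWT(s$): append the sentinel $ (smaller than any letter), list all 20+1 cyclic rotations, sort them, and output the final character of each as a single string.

rank  rotation               last
    0  $acaccaaccccbccabbbaa  a
    1  a$acaccaaccccbccabbba  a
    2  aa$acaccaaccccbccabbb  b
    3  aaccccbccabbbaa$acacc  c
    4  abbbaa$acaccaaccccbcc  c
    5  acaccaaccccbccabbbaa$  $
    6  accaaccccbccabbbaa$ac  c
    7  accccbccabbbaa$acacca  a
    8  baa$acaccaaccccbccabb  b
    9  bbaa$acaccaaccccbccab  b
   10  bbbaa$acaccaaccccbcca  a
   11  bccabbbaa$acaccaacccc  c
   12  caaccccbccabbbaa$acac  c
   13  cabbbaa$acaccaaccccbc  c
   14  caccaaccccbccabbbaa$a  a
   15  cbccabbbaa$acaccaaccc  c
   16  ccaaccccbccabbbaa$aca  a
   17  ccabbbaa$acaccaaccccb  b
   18  ccbccabbbaa$acaccaacc  c
   19  cccbccabbbaa$acaccaac  c
   20  ccccbccabbbaa$acaccaa  a

aabcc$cabbacccacabcca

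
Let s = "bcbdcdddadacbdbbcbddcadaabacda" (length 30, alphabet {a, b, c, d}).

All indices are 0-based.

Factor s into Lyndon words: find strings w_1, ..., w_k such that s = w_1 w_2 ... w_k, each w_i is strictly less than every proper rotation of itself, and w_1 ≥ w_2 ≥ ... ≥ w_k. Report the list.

emit factor 1: 'bcbdcddd' (i=0, period=8)
emit factor 2: 'ad' (i=8, period=2)
emit factor 3: 'acbdbbcbddcad' (i=10, period=13)
emit factor 4: 'aabacd' (i=23, period=6)
emit factor 5: 'a' (i=29, period=1)

["bcbdcddd", "ad", "acbdbbcbddcad", "aabacd", "a"]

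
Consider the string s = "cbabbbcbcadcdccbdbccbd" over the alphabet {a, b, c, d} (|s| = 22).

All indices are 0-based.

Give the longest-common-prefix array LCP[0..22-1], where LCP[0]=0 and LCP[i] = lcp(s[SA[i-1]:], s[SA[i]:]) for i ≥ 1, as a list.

rank | idx | suffix
   0 |   2 | abbbcbcadcdccbdbccbd
   1 |   9 | adcdccbdbccbd
   2 |   1 | babbbcbcadcdccbdbccbd
   3 |   3 | bbbcbcadcdccbdbccbd
   4 |   4 | bbcbcadcdccbdbccbd
   5 |   7 | bcadcdccbdbccbd
   6 |   5 | bcbcadcdccbdbccbd
   7 |  17 | bccbd
   8 |  20 | bd
   9 |  15 | bdbccbd
  10 |   8 | cadcdccbdbccbd
  11 |   0 | cbabbbcbcadcdccbdbccbd
  12 |   6 | cbcadcdccbdbccbd
  13 |  19 | cbd
  14 |  14 | cbdbccbd
  15 |  18 | ccbd
  16 |  13 | ccbdbccbd
  17 |  11 | cdccbdbccbd
  18 |  21 | d
  19 |  16 | dbccbd
  20 |  12 | dccbdbccbd
  21 |  10 | dcdccbdbccbd

SA = [2, 9, 1, 3, 4, 7, 5, 17, 20, 15, 8, 0, 6, 19, 14, 18, 13, 11, 21, 16, 12, 10]
rank  pair      lcp
   1  s[2:],s[9:]  1  'a'
   2  s[9:],s[1:]  0  ''
   3  s[1:],s[3:]  1  'b'
   4  s[3:],s[4:]  2  'bb'
   5  s[4:],s[7:]  1  'b'
   6  s[7:],s[5:]  2  'bc'
   7  s[5:],s[17:]  2  'bc'
   8  s[17:],s[20:]  1  'b'
   9  s[20:],s[15:]  2  'bd'
  10  s[15:],s[8:]  0  ''
  11  s[8:],s[0:]  1  'c'
  12  s[0:],s[6:]  2  'cb'
  13  s[6:],s[19:]  2  'cb'
  14  s[19:],s[14:]  3  'cbd'
  15  s[14:],s[18:]  1  'c'
  16  s[18:],s[13:]  4  'ccbd'
  17  s[13:],s[11:]  1  'c'
  18  s[11:],s[21:]  0  ''
  19  s[21:],s[16:]  1  'd'
  20  s[16:],s[12:]  1  'd'
  21  s[12:],s[10:]  2  'dc'

[0, 1, 0, 1, 2, 1, 2, 2, 1, 2, 0, 1, 2, 2, 3, 1, 4, 1, 0, 1, 1, 2]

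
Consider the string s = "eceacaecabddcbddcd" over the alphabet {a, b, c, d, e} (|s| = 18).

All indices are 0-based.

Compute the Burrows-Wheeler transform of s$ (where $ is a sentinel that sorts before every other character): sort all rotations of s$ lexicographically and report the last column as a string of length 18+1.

rank  rotation             last
    0  $eceacaecabddcbddcd  d
    1  abddcbddcd$eceacaec  c
    2  acaecabddcbddcd$ece  e
    3  aecabddcbddcd$eceac  c
    4  bddcbddcd$eceacaeca  a
    5  bddcd$eceacaecabddc  c
    6  cabddcbddcd$eceacae  e
    7  caecabddcbddcd$ecea  a
    8  cbddcd$eceacaecabdd  d
    9  cd$eceacaecabddcbdd  d
   10  ceacaecabddcbddcd$e  e
   11  d$eceacaecabddcbddc  c
   12  dcbddcd$eceacaecabd  d
   13  dcd$eceacaecabddcbd  d
   14  ddcbddcd$eceacaecab  b
   15  ddcd$eceacaecabddcb  b
   16  eacaecabddcbddcd$ec  c
   17  ecabddcbddcd$eceaca  a
   18  eceacaecabddcbddcd$  $

dcecaceaddecddbbca$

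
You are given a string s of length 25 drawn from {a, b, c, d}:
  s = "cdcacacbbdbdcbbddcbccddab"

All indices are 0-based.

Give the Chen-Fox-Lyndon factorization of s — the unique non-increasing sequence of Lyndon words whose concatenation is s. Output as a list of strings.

["cd", "c", "acacbbdbdcbbddcbccdd", "ab"]

emit factor 1: 'cd' (i=0, period=2)
emit factor 2: 'c' (i=2, period=1)
emit factor 3: 'acacbbdbdcbbddcbccdd' (i=3, period=20)
emit factor 4: 'ab' (i=23, period=2)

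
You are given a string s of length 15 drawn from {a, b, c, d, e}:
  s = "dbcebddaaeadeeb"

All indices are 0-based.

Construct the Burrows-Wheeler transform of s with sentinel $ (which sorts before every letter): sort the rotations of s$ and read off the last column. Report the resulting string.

bdeaedebd$baaecd

rank  rotation          last
    0  $dbcebddaaeadeeb  b
    1  aaeadeeb$dbcebdd  d
    2  adeeb$dbcebddaae  e
    3  aeadeeb$dbcebdda  a
    4  b$dbcebddaaeadee  e
    5  bcebddaaeadeeb$d  d
    6  bddaaeadeeb$dbce  e
    7  cebddaaeadeeb$db  b
    8  daaeadeeb$dbcebd  d
    9  dbcebddaaeadeeb$  $
   10  ddaaeadeeb$dbceb  b
   11  deeb$dbcebddaaea  a
   12  eadeeb$dbcebddaa  a
   13  eb$dbcebddaaeade  e
   14  ebddaaeadeeb$dbc  c
   15  eeb$dbcebddaaead  d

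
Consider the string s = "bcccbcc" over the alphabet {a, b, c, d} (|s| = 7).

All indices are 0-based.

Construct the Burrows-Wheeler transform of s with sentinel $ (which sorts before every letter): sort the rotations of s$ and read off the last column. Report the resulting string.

cc$ccbcb

rank  rotation  last
    0  $bcccbcc  c
    1  bcc$bccc  c
    2  bcccbcc$  $
    3  c$bcccbc  c
    4  cbcc$bcc  c
    5  cc$bcccb  b
    6  ccbcc$bc  c
    7  cccbcc$b  b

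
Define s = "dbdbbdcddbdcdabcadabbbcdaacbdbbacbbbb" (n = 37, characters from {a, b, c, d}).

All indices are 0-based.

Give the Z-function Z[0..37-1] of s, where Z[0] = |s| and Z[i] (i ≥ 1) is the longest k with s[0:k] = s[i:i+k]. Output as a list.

[37, 0, 2, 0, 0, 1, 0, 1, 3, 0, 1, 0, 1, 0, 0, 0, 0, 1, 0, 0, 0, 0, 0, 1, 0, 0, 0, 0, 2, 0, 0, 0, 0, 0, 0, 0, 0]

Z[0]=37
i=1: outside box; Z[1]=0
i=2: outside box; Z[2]=2 extend→box=[2,4)
i=3: min(r-i=1, Z[1]=0)=0; Z[3]=0
i=4: outside box; Z[4]=0
i=5: outside box; Z[5]=1 extend→box=[5,6)
i=6: outside box; Z[6]=0
i=7: outside box; Z[7]=1 extend→box=[7,8)
i=8: outside box; Z[8]=3 extend→box=[8,11)
i=9: min(r-i=2, Z[1]=0)=0; Z[9]=0
i=10: min(r-i=1, Z[2]=2)=1; Z[10]=1
i=11: outside box; Z[11]=0
i=12: outside box; Z[12]=1 extend→box=[12,13)
i=13: outside box; Z[13]=0
i=14: outside box; Z[14]=0
i=15: outside box; Z[15]=0
i=16: outside box; Z[16]=0
i=17: outside box; Z[17]=1 extend→box=[17,18)
i=18: outside box; Z[18]=0
i=19: outside box; Z[19]=0
i=20: outside box; Z[20]=0
i=21: outside box; Z[21]=0
i=22: outside box; Z[22]=0
i=23: outside box; Z[23]=1 extend→box=[23,24)
i=24: outside box; Z[24]=0
i=25: outside box; Z[25]=0
i=26: outside box; Z[26]=0
i=27: outside box; Z[27]=0
i=28: outside box; Z[28]=2 extend→box=[28,30)
i=29: min(r-i=1, Z[1]=0)=0; Z[29]=0
i=30: outside box; Z[30]=0
i=31: outside box; Z[31]=0
i=32: outside box; Z[32]=0
i=33: outside box; Z[33]=0
i=34: outside box; Z[34]=0
i=35: outside box; Z[35]=0
i=36: outside box; Z[36]=0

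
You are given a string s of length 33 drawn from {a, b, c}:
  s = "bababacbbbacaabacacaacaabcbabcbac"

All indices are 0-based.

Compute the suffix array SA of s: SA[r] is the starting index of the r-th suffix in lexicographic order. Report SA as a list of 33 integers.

[12, 22, 19, 1, 13, 3, 23, 27, 31, 10, 20, 17, 15, 5, 0, 2, 26, 30, 9, 14, 4, 8, 7, 24, 28, 32, 11, 21, 18, 16, 25, 29, 6]

rank | idx | suffix
   0 |  12 | aabacacaacaabcbabcbac
   1 |  22 | aabcbabcbac
   2 |  19 | aacaabcbabcbac
   3 |   1 | ababacbbbacaabacacaacaabcbabcbac
   4 |  13 | abacacaacaabcbabcbac
   5 |   3 | abacbbbacaabacacaacaabcbabcbac
   6 |  23 | abcbabcbac
   7 |  27 | abcbac
   8 |  31 | ac
   9 |  10 | acaabacacaacaabcbabcbac
  10 |  20 | acaabcbabcbac
  11 |  17 | acaacaabcbabcbac
  12 |  15 | acacaacaabcbabcbac
  13 |   5 | acbbbacaabacacaacaabcbabcbac
  14 |   0 | bababacbbbacaabacacaacaabcbabcbac
  15 |   2 | babacbbbacaabacacaacaabcbabcbac
  16 |  26 | babcbac
  17 |  30 | bac
  18 |   9 | bacaabacacaacaabcbabcbac
  19 |  14 | bacacaacaabcbabcbac
  20 |   4 | bacbbbacaabacacaacaabcbabcbac
  21 |   8 | bbacaabacacaacaabcbabcbac
  22 |   7 | bbbacaabacacaacaabcbabcbac
  23 |  24 | bcbabcbac
  24 |  28 | bcbac
  25 |  32 | c
  26 |  11 | caabacacaacaabcbabcbac
  27 |  21 | caabcbabcbac
  28 |  18 | caacaabcbabcbac
  29 |  16 | cacaacaabcbabcbac
  30 |  25 | cbabcbac
  31 |  29 | cbac
  32 |   6 | cbbbacaabacacaacaabcbabcbac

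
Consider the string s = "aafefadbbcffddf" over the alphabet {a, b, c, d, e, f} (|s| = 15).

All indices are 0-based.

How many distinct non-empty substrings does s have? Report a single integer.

sorted suffixes:
  #0 SA[0]=0  'aafefadbbcffddf'
  #1 SA[1]=5  'adbbcffddf'
  #2 SA[2]=1  'afefadbbcffddf'
  #3 SA[3]=7  'bbcffddf'
  #4 SA[4]=8  'bcffddf'
  #5 SA[5]=9  'cffddf'
  #6 SA[6]=6  'dbbcffddf'
  #7 SA[7]=12  'ddf'
  #8 SA[8]=13  'df'
  #9 SA[9]=3  'efadbbcffddf'
  #10 SA[10]=14  'f'
  #11 SA[11]=4  'fadbbcffddf'
  #12 SA[12]=11  'fddf'
  #13 SA[13]=2  'fefadbbcffddf'
  #14 SA[14]=10  'ffddf'

SA = [0, 5, 1, 7, 8, 9, 6, 12, 13, 3, 14, 4, 11, 2, 10]
i: (SA[i-1],SA[i]) lcp shared
  1: (0,5) 1 'a'
  2: (5,1) 1 'a'
  3: (1,7) 0 ''
  4: (7,8) 1 'b'
  5: (8,9) 0 ''
  6: (9,6) 0 ''
  7: (6,12) 1 'd'
  8: (12,13) 1 'd'
  9: (13,3) 0 ''
  10: (3,14) 0 ''
  11: (14,4) 1 'f'
  12: (4,11) 1 'f'
  13: (11,2) 1 'f'
  14: (2,10) 1 'f'

n(n+1)/2 = 15·16/2 = 120
Σ LCP = 0 + 1 + 1 + 0 + 1 + 0 + 0 + 1 + 1 + 0 + 0 + 1 + 1 + 1 + 1 = 9
distinct = 120 − 9 = 111

111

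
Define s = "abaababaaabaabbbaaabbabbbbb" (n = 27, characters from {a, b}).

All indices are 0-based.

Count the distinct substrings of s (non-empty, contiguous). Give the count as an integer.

303

sorted suffixes:
  #0 SA[0]=7  'aaabaabbbaaabbabbbbb'
  #1 SA[1]=16  'aaabbabbbbb'
  #2 SA[2]=8  'aabaabbbaaabbabbbbb'
  #3 SA[3]=2  'aababaaabaabbbaaabbabbbbb'
  #4 SA[4]=17  'aabbabbbbb'
  #5 SA[5]=11  'aabbbaaabbabbbbb'
  #6 SA[6]=5  'abaaabaabbbaaabbabbbbb'
  #7 SA[7]=0  'abaababaaabaabbbaaabbabbbbb'
  #8 SA[8]=9  'abaabbbaaabbabbbbb'
  #9 SA[9]=3  'ababaaabaabbbaaabbabbbbb'
  #10 SA[10]=18  'abbabbbbb'
  #11 SA[11]=12  'abbbaaabbabbbbb'
  #12 SA[12]=21  'abbbbb'
  #13 SA[13]=26  'b'
  #14 SA[14]=6  'baaabaabbbaaabbabbbbb'
  #15 SA[15]=15  'baaabbabbbbb'
  #16 SA[16]=1  'baababaaabaabbbaaabbabbbbb'
  #17 SA[17]=10  'baabbbaaabbabbbbb'
  #18 SA[18]=4  'babaaabaabbbaaabbabbbbb'
  #19 SA[19]=20  'babbbbb'
  #20 SA[20]=25  'bb'
  #21 SA[21]=14  'bbaaabbabbbbb'
  #22 SA[22]=19  'bbabbbbb'
  #23 SA[23]=24  'bbb'
  #24 SA[24]=13  'bbbaaabbabbbbb'
  #25 SA[25]=23  'bbbb'
  #26 SA[26]=22  'bbbbb'

SA = [7, 16, 8, 2, 17, 11, 5, 0, 9, 3, 18, 12, 21, 26, 6, 15, 1, 10, 4, 20, 25, 14, 19, 24, 13, 23, 22]
i: (SA[i-1],SA[i]) lcp shared
  1: (7,16) 4 'aaab'
  2: (16,8) 2 'aa'
  3: (8,2) 4 'aaba'
  4: (2,17) 3 'aab'
  5: (17,11) 4 'aabb'
  6: (11,5) 1 'a'
  7: (5,0) 4 'abaa'
  8: (0,9) 5 'abaab'
  9: (9,3) 3 'aba'
  10: (3,18) 2 'ab'
  11: (18,12) 3 'abb'
  12: (12,21) 4 'abbb'
  13: (21,26) 0 ''
  14: (26,6) 1 'b'
  15: (6,15) 5 'baaab'
  16: (15,1) 3 'baa'
  17: (1,10) 4 'baab'
  18: (10,4) 2 'ba'
  19: (4,20) 3 'bab'
  20: (20,25) 1 'b'
  21: (25,14) 2 'bb'
  22: (14,19) 3 'bba'
  23: (19,24) 2 'bb'
  24: (24,13) 3 'bbb'
  25: (13,23) 3 'bbb'
  26: (23,22) 4 'bbbb'

n(n+1)/2 = 27·28/2 = 378
Σ LCP = 0 + 4 + 2 + 4 + 3 + 4 + 1 + 4 + 5 + 3 + 2 + 3 + 4 + 0 + 1 + 5 + 3 + 4 + 2 + 3 + 1 + 2 + 3 + 2 + 3 + 3 + 4 = 75
distinct = 378 − 75 = 303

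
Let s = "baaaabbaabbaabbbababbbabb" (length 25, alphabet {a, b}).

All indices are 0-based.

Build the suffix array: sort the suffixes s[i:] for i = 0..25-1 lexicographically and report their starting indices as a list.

[1, 2, 3, 7, 11, 16, 22, 4, 8, 12, 18, 24, 0, 6, 10, 15, 21, 17, 23, 5, 9, 14, 20, 13, 19]

rank→(start, suffix):
  0 → (1, 'aaaabbaabbaabbbababbbabb')
  1 → (2, 'aaabbaabbaabbbababbbabb')
  2 → (3, 'aabbaabbaabbbababbbabb')
  3 → (7, 'aabbaabbbababbbabb')
  4 → (11, 'aabbbababbbabb')
  5 → (16, 'ababbbabb')
  6 → (22, 'abb')
  7 → (4, 'abbaabbaabbbababbbabb')
  8 → (8, 'abbaabbbababbbabb')
  9 → (12, 'abbbababbbabb')
  10 → (18, 'abbbabb')
  11 → (24, 'b')
  12 → (0, 'baaaabbaabbaabbbababbbabb')
  13 → (6, 'baabbaabbbababbbabb')
  14 → (10, 'baabbbababbbabb')
  15 → (15, 'bababbbabb')
  16 → (21, 'babb')
  17 → (17, 'babbbabb')
  18 → (23, 'bb')
  19 → (5, 'bbaabbaabbbababbbabb')
  20 → (9, 'bbaabbbababbbabb')
  21 → (14, 'bbababbbabb')
  22 → (20, 'bbabb')
  23 → (13, 'bbbababbbabb')
  24 → (19, 'bbbabb')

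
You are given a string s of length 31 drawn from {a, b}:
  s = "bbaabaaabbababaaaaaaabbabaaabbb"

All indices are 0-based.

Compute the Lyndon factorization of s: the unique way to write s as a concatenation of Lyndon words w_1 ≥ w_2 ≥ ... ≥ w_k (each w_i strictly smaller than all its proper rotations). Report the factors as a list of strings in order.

["b", "b", "aab", "aaabbabab", "aaaaaaabbabaaabbb"]

emit factor 1: 'b' (i=0, period=1)
emit factor 2: 'b' (i=1, period=1)
emit factor 3: 'aab' (i=2, period=3)
emit factor 4: 'aaabbabab' (i=5, period=9)
emit factor 5: 'aaaaaaabbabaaabbb' (i=14, period=17)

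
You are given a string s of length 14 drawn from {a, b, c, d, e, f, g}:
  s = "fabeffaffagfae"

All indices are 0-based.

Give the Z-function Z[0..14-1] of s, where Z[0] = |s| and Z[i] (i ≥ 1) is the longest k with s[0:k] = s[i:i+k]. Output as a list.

Z[0]=14
i=1: fresh scan; Z[1]=0
i=2: fresh scan; Z[2]=0
i=3: fresh scan; Z[3]=0
i=4: fresh scan; Z[4]=1 extend→box=[4,5)
i=5: fresh scan; Z[5]=2 extend→box=[5,7)
i=6: min(r-i=1, Z[1]=0)=0; Z[6]=0
i=7: fresh scan; Z[7]=1 extend→box=[7,8)
i=8: fresh scan; Z[8]=2 extend→box=[8,10)
i=9: min(r-i=1, Z[1]=0)=0; Z[9]=0
i=10: fresh scan; Z[10]=0
i=11: fresh scan; Z[11]=2 extend→box=[11,13)
i=12: min(r-i=1, Z[1]=0)=0; Z[12]=0
i=13: fresh scan; Z[13]=0

[14, 0, 0, 0, 1, 2, 0, 1, 2, 0, 0, 2, 0, 0]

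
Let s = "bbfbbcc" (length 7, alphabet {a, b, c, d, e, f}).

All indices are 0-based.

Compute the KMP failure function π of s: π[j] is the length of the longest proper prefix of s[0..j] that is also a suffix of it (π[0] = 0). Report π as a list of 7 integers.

π[0] = 0
j=1 s[j]='b': π[1]=1 (border 'b')
j=2 s[j]='f': k: 1→0; π[2]=0 (border '')
j=3 s[j]='b': π[3]=1 (border 'b')
j=4 s[j]='b': π[4]=2 (border 'bb')
j=5 s[j]='c': k: 2→1→0; π[5]=0 (border '')
j=6 s[j]='c': π[6]=0 (border '')

[0, 1, 0, 1, 2, 0, 0]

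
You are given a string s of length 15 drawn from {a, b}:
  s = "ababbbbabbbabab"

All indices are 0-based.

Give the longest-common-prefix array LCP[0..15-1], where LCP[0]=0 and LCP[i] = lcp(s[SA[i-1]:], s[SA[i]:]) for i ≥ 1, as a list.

[0, 2, 4, 2, 4, 0, 1, 3, 3, 5, 1, 4, 2, 5, 3]

rank→(start, suffix):
  0 → (13, 'ab')
  1 → (11, 'abab')
  2 → (0, 'ababbbbabbbabab')
  3 → (7, 'abbbabab')
  4 → (2, 'abbbbabbbabab')
  5 → (14, 'b')
  6 → (12, 'bab')
  7 → (10, 'babab')
  8 → (6, 'babbbabab')
  9 → (1, 'babbbbabbbabab')
  10 → (9, 'bbabab')
  11 → (5, 'bbabbbabab')
  12 → (8, 'bbbabab')
  13 → (4, 'bbbabbbabab')
  14 → (3, 'bbbbabbbabab')

SA = [13, 11, 0, 7, 2, 14, 12, 10, 6, 1, 9, 5, 8, 4, 3]
rank  pair      lcp
   1  s[13:],s[11:]  2  'ab'
   2  s[11:],s[0:]  4  'abab'
   3  s[0:],s[7:]  2  'ab'
   4  s[7:],s[2:]  4  'abbb'
   5  s[2:],s[14:]  0  ''
   6  s[14:],s[12:]  1  'b'
   7  s[12:],s[10:]  3  'bab'
   8  s[10:],s[6:]  3  'bab'
   9  s[6:],s[1:]  5  'babbb'
  10  s[1:],s[9:]  1  'b'
  11  s[9:],s[5:]  4  'bbab'
  12  s[5:],s[8:]  2  'bb'
  13  s[8:],s[4:]  5  'bbbab'
  14  s[4:],s[3:]  3  'bbb'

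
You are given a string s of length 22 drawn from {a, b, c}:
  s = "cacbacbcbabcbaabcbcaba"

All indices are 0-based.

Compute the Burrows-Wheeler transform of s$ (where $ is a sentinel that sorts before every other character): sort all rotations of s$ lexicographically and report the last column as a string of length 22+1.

rank  rotation                 last
    0  $cacbacbcbabcbaabcbcaba  a
    1  a$cacbacbcbabcbaabcbcab  b
    2  aabcbcaba$cacbacbcbabcb  b
    3  aba$cacbacbcbabcbaabcbc  c
    4  abcbaabcbcaba$cacbacbcb  b
    5  abcbcaba$cacbacbcbabcba  a
    6  acbacbcbabcbaabcbcaba$c  c
    7  acbcbabcbaabcbcaba$cacb  b
    8  ba$cacbacbcbabcbaabcbca  a
    9  baabcbcaba$cacbacbcbabc  c
   10  babcbaabcbcaba$cacbacbc  c
   11  bacbcbabcbaabcbcaba$cac  c
   12  bcaba$cacbacbcbabcbaabc  c
   13  bcbaabcbcaba$cacbacbcba  a
   14  bcbabcbaabcbcaba$cacbac  c
   15  bcbcaba$cacbacbcbabcbaa  a
   16  caba$cacbacbcbabcbaabcb  b
   17  cacbacbcbabcbaabcbcaba$  $
   18  cbaabcbcaba$cacbacbcbab  b
   19  cbabcbaabcbcaba$cacbacb  b
   20  cbacbcbabcbaabcbcaba$ca  a
   21  cbcaba$cacbacbcbabcbaab  b
   22  cbcbabcbaabcbcaba$cacba  a

abbcbacbaccccacab$bbaba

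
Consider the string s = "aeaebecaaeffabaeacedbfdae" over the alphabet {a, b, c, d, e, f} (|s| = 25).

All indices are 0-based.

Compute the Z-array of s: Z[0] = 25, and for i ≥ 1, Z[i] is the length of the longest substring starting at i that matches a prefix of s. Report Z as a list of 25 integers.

[25, 0, 2, 0, 0, 0, 0, 1, 2, 0, 0, 0, 1, 0, 3, 0, 1, 0, 0, 0, 0, 0, 0, 2, 0]

Z[0]=25
i=1: outside box; Z[1]=0
i=2: outside box; Z[2]=2 scan→box=[2,4)
i=3: min(r-i=1, Z[1]=0)=0; Z[3]=0
i=4: outside box; Z[4]=0
i=5: outside box; Z[5]=0
i=6: outside box; Z[6]=0
i=7: outside box; Z[7]=1 scan→box=[7,8)
i=8: outside box; Z[8]=2 scan→box=[8,10)
i=9: min(r-i=1, Z[1]=0)=0; Z[9]=0
i=10: outside box; Z[10]=0
i=11: outside box; Z[11]=0
i=12: outside box; Z[12]=1 scan→box=[12,13)
i=13: outside box; Z[13]=0
i=14: outside box; Z[14]=3 scan→box=[14,17)
i=15: min(r-i=2, Z[1]=0)=0; Z[15]=0
i=16: min(r-i=1, Z[2]=2)=1; Z[16]=1
i=17: outside box; Z[17]=0
i=18: outside box; Z[18]=0
i=19: outside box; Z[19]=0
i=20: outside box; Z[20]=0
i=21: outside box; Z[21]=0
i=22: outside box; Z[22]=0
i=23: outside box; Z[23]=2 scan→box=[23,25)
i=24: min(r-i=1, Z[1]=0)=0; Z[24]=0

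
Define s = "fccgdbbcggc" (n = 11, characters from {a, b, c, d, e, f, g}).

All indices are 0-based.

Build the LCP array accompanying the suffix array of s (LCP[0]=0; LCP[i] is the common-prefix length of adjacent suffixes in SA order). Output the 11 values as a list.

[0, 1, 0, 1, 1, 2, 0, 0, 0, 1, 1]

rank | idx | suffix
   0 |   5 | bbcggc
   1 |   6 | bcggc
   2 |  10 | c
   3 |   1 | ccgdbbcggc
   4 |   2 | cgdbbcggc
   5 |   7 | cggc
   6 |   4 | dbbcggc
   7 |   0 | fccgdbbcggc
   8 |   9 | gc
   9 |   3 | gdbbcggc
  10 |   8 | ggc

SA = [5, 6, 10, 1, 2, 7, 4, 0, 9, 3, 8]
[i] adj suffixes → lcp
  [1] 5/6 → 1 ('b')
  [2] 6/10 → 0 ('')
  [3] 10/1 → 1 ('c')
  [4] 1/2 → 1 ('c')
  [5] 2/7 → 2 ('cg')
  [6] 7/4 → 0 ('')
  [7] 4/0 → 0 ('')
  [8] 0/9 → 0 ('')
  [9] 9/3 → 1 ('g')
  [10] 3/8 → 1 ('g')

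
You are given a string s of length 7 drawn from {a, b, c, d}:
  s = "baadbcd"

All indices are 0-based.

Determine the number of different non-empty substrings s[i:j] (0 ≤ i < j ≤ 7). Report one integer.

25

sorted suffixes:
  #0 SA[0]=1  'aadbcd'
  #1 SA[1]=2  'adbcd'
  #2 SA[2]=0  'baadbcd'
  #3 SA[3]=4  'bcd'
  #4 SA[4]=5  'cd'
  #5 SA[5]=6  'd'
  #6 SA[6]=3  'dbcd'

SA = [1, 2, 0, 4, 5, 6, 3]
rank  pair      lcp
   1  s[1:],s[2:]  1  'a'
   2  s[2:],s[0:]  0  ''
   3  s[0:],s[4:]  1  'b'
   4  s[4:],s[5:]  0  ''
   5  s[5:],s[6:]  0  ''
   6  s[6:],s[3:]  1  'd'

n(n+1)/2 = 7·8/2 = 28
Σ LCP = 0 + 1 + 0 + 1 + 0 + 0 + 1 = 3
distinct = 28 − 3 = 25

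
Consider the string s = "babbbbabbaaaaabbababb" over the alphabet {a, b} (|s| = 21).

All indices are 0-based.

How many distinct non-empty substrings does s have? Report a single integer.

sorted suffixes:
  #0 SA[0]=9  'aaaaabbababb'
  #1 SA[1]=10  'aaaabbababb'
  #2 SA[2]=11  'aaabbababb'
  #3 SA[3]=12  'aabbababb'
  #4 SA[4]=16  'ababb'
  #5 SA[5]=18  'abb'
  #6 SA[6]=6  'abbaaaaabbababb'
  #7 SA[7]=13  'abbababb'
  #8 SA[8]=1  'abbbbabbaaaaabbababb'
  #9 SA[9]=20  'b'
  #10 SA[10]=8  'baaaaabbababb'
  #11 SA[11]=15  'bababb'
  #12 SA[12]=17  'babb'
  #13 SA[13]=5  'babbaaaaabbababb'
  #14 SA[14]=0  'babbbbabbaaaaabbababb'
  #15 SA[15]=19  'bb'
  #16 SA[16]=7  'bbaaaaabbababb'
  #17 SA[17]=14  'bbababb'
  #18 SA[18]=4  'bbabbaaaaabbababb'
  #19 SA[19]=3  'bbbabbaaaaabbababb'
  #20 SA[20]=2  'bbbbabbaaaaabbababb'

SA = [9, 10, 11, 12, 16, 18, 6, 13, 1, 20, 8, 15, 17, 5, 0, 19, 7, 14, 4, 3, 2]
i: (SA[i-1],SA[i]) lcp shared
  1: (9,10) 4 'aaaa'
  2: (10,11) 3 'aaa'
  3: (11,12) 2 'aa'
  4: (12,16) 1 'a'
  5: (16,18) 2 'ab'
  6: (18,6) 3 'abb'
  7: (6,13) 4 'abba'
  8: (13,1) 3 'abb'
  9: (1,20) 0 ''
  10: (20,8) 1 'b'
  11: (8,15) 2 'ba'
  12: (15,17) 3 'bab'
  13: (17,5) 4 'babb'
  14: (5,0) 4 'babb'
  15: (0,19) 1 'b'
  16: (19,7) 2 'bb'
  17: (7,14) 3 'bba'
  18: (14,4) 4 'bbab'
  19: (4,3) 2 'bb'
  20: (3,2) 3 'bbb'

n(n+1)/2 = 21·22/2 = 231
Σ LCP = 0 + 4 + 3 + 2 + 1 + 2 + 3 + 4 + 3 + 0 + 1 + 2 + 3 + 4 + 4 + 1 + 2 + 3 + 4 + 2 + 3 = 51
distinct = 231 − 51 = 180

180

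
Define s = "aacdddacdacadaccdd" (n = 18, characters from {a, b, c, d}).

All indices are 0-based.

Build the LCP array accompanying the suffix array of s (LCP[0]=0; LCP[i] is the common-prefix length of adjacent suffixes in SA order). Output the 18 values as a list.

[0, 1, 2, 2, 3, 1, 0, 1, 1, 2, 3, 0, 1, 3, 3, 1, 2, 2]

rank→(start, suffix):
  0 → (0, 'aacdddacdacadaccdd')
  1 → (9, 'acadaccdd')
  2 → (13, 'accdd')
  3 → (6, 'acdacadaccdd')
  4 → (1, 'acdddacdacadaccdd')
  5 → (11, 'adaccdd')
  6 → (10, 'cadaccdd')
  7 → (14, 'ccdd')
  8 → (7, 'cdacadaccdd')
  9 → (15, 'cdd')
  10 → (2, 'cdddacdacadaccdd')
  11 → (17, 'd')
  12 → (8, 'dacadaccdd')
  13 → (12, 'daccdd')
  14 → (5, 'dacdacadaccdd')
  15 → (16, 'dd')
  16 → (4, 'ddacdacadaccdd')
  17 → (3, 'dddacdacadaccdd')

SA = [0, 9, 13, 6, 1, 11, 10, 14, 7, 15, 2, 17, 8, 12, 5, 16, 4, 3]
i: (SA[i-1],SA[i]) lcp shared
  1: (0,9) 1 'a'
  2: (9,13) 2 'ac'
  3: (13,6) 2 'ac'
  4: (6,1) 3 'acd'
  5: (1,11) 1 'a'
  6: (11,10) 0 ''
  7: (10,14) 1 'c'
  8: (14,7) 1 'c'
  9: (7,15) 2 'cd'
  10: (15,2) 3 'cdd'
  11: (2,17) 0 ''
  12: (17,8) 1 'd'
  13: (8,12) 3 'dac'
  14: (12,5) 3 'dac'
  15: (5,16) 1 'd'
  16: (16,4) 2 'dd'
  17: (4,3) 2 'dd'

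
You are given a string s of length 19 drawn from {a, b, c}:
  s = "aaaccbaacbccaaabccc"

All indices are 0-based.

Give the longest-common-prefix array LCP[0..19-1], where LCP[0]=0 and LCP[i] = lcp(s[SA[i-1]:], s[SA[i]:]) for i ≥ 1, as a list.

rank→(start, suffix):
  0 → (12, 'aaabccc')
  1 → (0, 'aaaccbaacbccaaabccc')
  2 → (13, 'aabccc')
  3 → (6, 'aacbccaaabccc')
  4 → (1, 'aaccbaacbccaaabccc')
  5 → (14, 'abccc')
  6 → (7, 'acbccaaabccc')
  7 → (2, 'accbaacbccaaabccc')
  8 → (5, 'baacbccaaabccc')
  9 → (9, 'bccaaabccc')
  10 → (15, 'bccc')
  11 → (18, 'c')
  12 → (11, 'caaabccc')
  13 → (4, 'cbaacbccaaabccc')
  14 → (8, 'cbccaaabccc')
  15 → (17, 'cc')
  16 → (10, 'ccaaabccc')
  17 → (3, 'ccbaacbccaaabccc')
  18 → (16, 'ccc')

SA = [12, 0, 13, 6, 1, 14, 7, 2, 5, 9, 15, 18, 11, 4, 8, 17, 10, 3, 16]
i: (SA[i-1],SA[i]) lcp shared
  1: (12,0) 3 'aaa'
  2: (0,13) 2 'aa'
  3: (13,6) 2 'aa'
  4: (6,1) 3 'aac'
  5: (1,14) 1 'a'
  6: (14,7) 1 'a'
  7: (7,2) 2 'ac'
  8: (2,5) 0 ''
  9: (5,9) 1 'b'
  10: (9,15) 3 'bcc'
  11: (15,18) 0 ''
  12: (18,11) 1 'c'
  13: (11,4) 1 'c'
  14: (4,8) 2 'cb'
  15: (8,17) 1 'c'
  16: (17,10) 2 'cc'
  17: (10,3) 2 'cc'
  18: (3,16) 2 'cc'

[0, 3, 2, 2, 3, 1, 1, 2, 0, 1, 3, 0, 1, 1, 2, 1, 2, 2, 2]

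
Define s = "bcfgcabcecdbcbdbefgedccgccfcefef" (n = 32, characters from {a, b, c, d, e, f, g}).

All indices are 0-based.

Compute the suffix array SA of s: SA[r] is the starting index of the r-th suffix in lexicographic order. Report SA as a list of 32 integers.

[5, 11, 6, 0, 13, 15, 4, 12, 24, 21, 9, 7, 27, 25, 1, 22, 10, 14, 20, 8, 19, 30, 28, 16, 31, 26, 29, 2, 17, 3, 23, 18]

rank | idx | suffix
   0 |   5 | abcecdbcbdbefgedccgccfcefef
   1 |  11 | bcbdbefgedccgccfcefef
   2 |   6 | bcecdbcbdbefgedccgccfcefef
   3 |   0 | bcfgcabcecdbcbdbefgedccgccfcefef
   4 |  13 | bdbefgedccgccfcefef
   5 |  15 | befgedccgccfcefef
   6 |   4 | cabcecdbcbdbefgedccgccfcefef
   7 |  12 | cbdbefgedccgccfcefef
   8 |  24 | ccfcefef
   9 |  21 | ccgccfcefef
  10 |   9 | cdbcbdbefgedccgccfcefef
  11 |   7 | cecdbcbdbefgedccgccfcefef
  12 |  27 | cefef
  13 |  25 | cfcefef
  14 |   1 | cfgcabcecdbcbdbefgedccgccfcefef
  15 |  22 | cgccfcefef
  16 |  10 | dbcbdbefgedccgccfcefef
  17 |  14 | dbefgedccgccfcefef
  18 |  20 | dccgccfcefef
  19 |   8 | ecdbcbdbefgedccgccfcefef
  20 |  19 | edccgccfcefef
  21 |  30 | ef
  22 |  28 | efef
  23 |  16 | efgedccgccfcefef
  24 |  31 | f
  25 |  26 | fcefef
  26 |  29 | fef
  27 |   2 | fgcabcecdbcbdbefgedccgccfcefef
  28 |  17 | fgedccgccfcefef
  29 |   3 | gcabcecdbcbdbefgedccgccfcefef
  30 |  23 | gccfcefef
  31 |  18 | gedccgccfcefef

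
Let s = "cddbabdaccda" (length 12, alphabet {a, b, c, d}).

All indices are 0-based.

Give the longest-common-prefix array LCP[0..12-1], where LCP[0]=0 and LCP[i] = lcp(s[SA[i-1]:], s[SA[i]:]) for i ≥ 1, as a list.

[0, 1, 1, 0, 1, 0, 1, 2, 0, 2, 1, 1]

rank→(start, suffix):
  0 → (11, 'a')
  1 → (4, 'abdaccda')
  2 → (7, 'accda')
  3 → (3, 'babdaccda')
  4 → (5, 'bdaccda')
  5 → (8, 'ccda')
  6 → (9, 'cda')
  7 → (0, 'cddbabdaccda')
  8 → (10, 'da')
  9 → (6, 'daccda')
  10 → (2, 'dbabdaccda')
  11 → (1, 'ddbabdaccda')

SA = [11, 4, 7, 3, 5, 8, 9, 0, 10, 6, 2, 1]
rank  pair      lcp
   1  s[11:],s[4:]  1  'a'
   2  s[4:],s[7:]  1  'a'
   3  s[7:],s[3:]  0  ''
   4  s[3:],s[5:]  1  'b'
   5  s[5:],s[8:]  0  ''
   6  s[8:],s[9:]  1  'c'
   7  s[9:],s[0:]  2  'cd'
   8  s[0:],s[10:]  0  ''
   9  s[10:],s[6:]  2  'da'
  10  s[6:],s[2:]  1  'd'
  11  s[2:],s[1:]  1  'd'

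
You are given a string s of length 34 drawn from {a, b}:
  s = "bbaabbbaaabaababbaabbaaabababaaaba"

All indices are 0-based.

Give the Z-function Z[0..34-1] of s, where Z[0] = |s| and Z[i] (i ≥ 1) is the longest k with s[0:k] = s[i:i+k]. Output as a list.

[34, 1, 0, 0, 2, 4, 1, 0, 0, 0, 1, 0, 0, 1, 0, 6, 1, 0, 0, 4, 1, 0, 0, 0, 1, 0, 1, 0, 1, 0, 0, 0, 1, 0]

Z[0]=34
i=1: outside box; Z[1]=1 extend→box=[1,2)
i=2: outside box; Z[2]=0
i=3: outside box; Z[3]=0
i=4: outside box; Z[4]=2 extend→box=[4,6)
i=5: min(r-i=1, Z[1]=1)=1; Z[5]=4 extend→box=[5,9)
i=6: min(r-i=3, Z[1]=1)=1; Z[6]=1
i=7: min(r-i=2, Z[2]=0)=0; Z[7]=0
i=8: min(r-i=1, Z[3]=0)=0; Z[8]=0
i=9: outside box; Z[9]=0
i=10: outside box; Z[10]=1 extend→box=[10,11)
i=11: outside box; Z[11]=0
i=12: outside box; Z[12]=0
i=13: outside box; Z[13]=1 extend→box=[13,14)
i=14: outside box; Z[14]=0
i=15: outside box; Z[15]=6 extend→box=[15,21)
i=16: min(r-i=5, Z[1]=1)=1; Z[16]=1
i=17: min(r-i=4, Z[2]=0)=0; Z[17]=0
i=18: min(r-i=3, Z[3]=0)=0; Z[18]=0
i=19: min(r-i=2, Z[4]=2)=2; Z[19]=4 extend→box=[19,23)
i=20: min(r-i=3, Z[1]=1)=1; Z[20]=1
i=21: min(r-i=2, Z[2]=0)=0; Z[21]=0
i=22: min(r-i=1, Z[3]=0)=0; Z[22]=0
i=23: outside box; Z[23]=0
i=24: outside box; Z[24]=1 extend→box=[24,25)
i=25: outside box; Z[25]=0
i=26: outside box; Z[26]=1 extend→box=[26,27)
i=27: outside box; Z[27]=0
i=28: outside box; Z[28]=1 extend→box=[28,29)
i=29: outside box; Z[29]=0
i=30: outside box; Z[30]=0
i=31: outside box; Z[31]=0
i=32: outside box; Z[32]=1 extend→box=[32,33)
i=33: outside box; Z[33]=0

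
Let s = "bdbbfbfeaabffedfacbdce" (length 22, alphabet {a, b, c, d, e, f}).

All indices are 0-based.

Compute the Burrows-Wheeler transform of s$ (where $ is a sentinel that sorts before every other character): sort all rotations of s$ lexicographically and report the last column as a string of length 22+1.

rank  rotation                 last
    0  $bdbbfbfeaabffedfacbdce  e
    1  aabffedfacbdce$bdbbfbfe  e
    2  abffedfacbdce$bdbbfbfea  a
    3  acbdce$bdbbfbfeaabffedf  f
    4  bbfbfeaabffedfacbdce$bd  d
    5  bdbbfbfeaabffedfacbdce$  $
    6  bdce$bdbbfbfeaabffedfac  c
    7  bfbfeaabffedfacbdce$bdb  b
    8  bfeaabffedfacbdce$bdbbf  f
    9  bffedfacbdce$bdbbfbfeaa  a
   10  cbdce$bdbbfbfeaabffedfa  a
   11  ce$bdbbfbfeaabffedfacbd  d
   12  dbbfbfeaabffedfacbdce$b  b
   13  dce$bdbbfbfeaabffedfacb  b
   14  dfacbdce$bdbbfbfeaabffe  e
   15  e$bdbbfbfeaabffedfacbdc  c
   16  eaabffedfacbdce$bdbbfbf  f
   17  edfacbdce$bdbbfbfeaabff  f
   18  facbdce$bdbbfbfeaabffed  d
   19  fbfeaabffedfacbdce$bdbb  b
   20  feaabffedfacbdce$bdbbfb  b
   21  fedfacbdce$bdbbfbfeaabf  f
   22  ffedfacbdce$bdbbfbfeaab  b

eeafd$cbfaadbbecffdbbfb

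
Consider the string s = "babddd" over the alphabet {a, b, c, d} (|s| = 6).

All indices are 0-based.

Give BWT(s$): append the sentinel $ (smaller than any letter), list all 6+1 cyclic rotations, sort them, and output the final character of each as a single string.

rank  rotation last
    0  $babddd  d
    1  abddd$b  b
    2  babddd$  $
    3  bddd$ba  a
    4  d$babdd  d
    5  dd$babd  d
    6  ddd$bab  b

db$addb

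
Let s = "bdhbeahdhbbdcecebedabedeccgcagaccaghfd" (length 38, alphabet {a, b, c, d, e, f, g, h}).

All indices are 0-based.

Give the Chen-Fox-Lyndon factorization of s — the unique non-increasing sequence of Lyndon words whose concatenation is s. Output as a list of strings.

["bdhbe", "ahdhbbdcecebed", "abedeccgcagaccaghfd"]

emit factor 1: 'bdhbe' (i=0, period=5)
emit factor 2: 'ahdhbbdcecebed' (i=5, period=14)
emit factor 3: 'abedeccgcagaccaghfd' (i=19, period=19)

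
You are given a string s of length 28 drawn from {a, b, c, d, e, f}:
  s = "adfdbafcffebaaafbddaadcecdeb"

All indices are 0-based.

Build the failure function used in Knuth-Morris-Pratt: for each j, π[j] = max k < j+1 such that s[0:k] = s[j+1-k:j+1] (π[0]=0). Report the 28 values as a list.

π[0] = 0
j=1 s[j]='d': π[1]=0 (border '')
j=2 s[j]='f': π[2]=0 (border '')
j=3 s[j]='d': π[3]=0 (border '')
j=4 s[j]='b': π[4]=0 (border '')
j=5 s[j]='a': π[5]=1 (border 'a')
j=6 s[j]='f': k: 1→0; π[6]=0 (border '')
j=7 s[j]='c': π[7]=0 (border '')
j=8 s[j]='f': π[8]=0 (border '')
j=9 s[j]='f': π[9]=0 (border '')
j=10 s[j]='e': π[10]=0 (border '')
j=11 s[j]='b': π[11]=0 (border '')
j=12 s[j]='a': π[12]=1 (border 'a')
j=13 s[j]='a': k: 1→0; π[13]=1 (border 'a')
j=14 s[j]='a': k: 1→0; π[14]=1 (border 'a')
j=15 s[j]='f': k: 1→0; π[15]=0 (border '')
j=16 s[j]='b': π[16]=0 (border '')
j=17 s[j]='d': π[17]=0 (border '')
j=18 s[j]='d': π[18]=0 (border '')
j=19 s[j]='a': π[19]=1 (border 'a')
j=20 s[j]='a': k: 1→0; π[20]=1 (border 'a')
j=21 s[j]='d': π[21]=2 (border 'ad')
j=22 s[j]='c': k: 2→0; π[22]=0 (border '')
j=23 s[j]='e': π[23]=0 (border '')
j=24 s[j]='c': π[24]=0 (border '')
j=25 s[j]='d': π[25]=0 (border '')
j=26 s[j]='e': π[26]=0 (border '')
j=27 s[j]='b': π[27]=0 (border '')

[0, 0, 0, 0, 0, 1, 0, 0, 0, 0, 0, 0, 1, 1, 1, 0, 0, 0, 0, 1, 1, 2, 0, 0, 0, 0, 0, 0]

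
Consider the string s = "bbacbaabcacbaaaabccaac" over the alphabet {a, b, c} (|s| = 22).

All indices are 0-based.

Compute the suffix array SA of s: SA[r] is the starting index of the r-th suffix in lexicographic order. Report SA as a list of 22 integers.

sorted suffixes:
  #0 SA[0]=12  'aaaabccaac'
  #1 SA[1]=13  'aaabccaac'
  #2 SA[2]=5  'aabcacbaaaabccaac'
  #3 SA[3]=14  'aabccaac'
  #4 SA[4]=19  'aac'
  #5 SA[5]=6  'abcacbaaaabccaac'
  #6 SA[6]=15  'abccaac'
  #7 SA[7]=20  'ac'
  #8 SA[8]=9  'acbaaaabccaac'
  #9 SA[9]=2  'acbaabcacbaaaabccaac'
  #10 SA[10]=11  'baaaabccaac'
  #11 SA[11]=4  'baabcacbaaaabccaac'
  #12 SA[12]=1  'bacbaabcacbaaaabccaac'
  #13 SA[13]=0  'bbacbaabcacbaaaabccaac'
  #14 SA[14]=7  'bcacbaaaabccaac'
  #15 SA[15]=16  'bccaac'
  #16 SA[16]=21  'c'
  #17 SA[17]=18  'caac'
  #18 SA[18]=8  'cacbaaaabccaac'
  #19 SA[19]=10  'cbaaaabccaac'
  #20 SA[20]=3  'cbaabcacbaaaabccaac'
  #21 SA[21]=17  'ccaac'

[12, 13, 5, 14, 19, 6, 15, 20, 9, 2, 11, 4, 1, 0, 7, 16, 21, 18, 8, 10, 3, 17]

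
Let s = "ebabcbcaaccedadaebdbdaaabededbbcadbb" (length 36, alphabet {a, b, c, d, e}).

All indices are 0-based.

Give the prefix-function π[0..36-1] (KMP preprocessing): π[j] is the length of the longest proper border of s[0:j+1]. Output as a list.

π[0] = 0
j=1 s[j]='b': π[1]=0 (border '')
j=2 s[j]='a': π[2]=0 (border '')
j=3 s[j]='b': π[3]=0 (border '')
j=4 s[j]='c': π[4]=0 (border '')
j=5 s[j]='b': π[5]=0 (border '')
j=6 s[j]='c': π[6]=0 (border '')
j=7 s[j]='a': π[7]=0 (border '')
j=8 s[j]='a': π[8]=0 (border '')
j=9 s[j]='c': π[9]=0 (border '')
j=10 s[j]='c': π[10]=0 (border '')
j=11 s[j]='e': π[11]=1 (border 'e')
j=12 s[j]='d': k: 1→0; π[12]=0 (border '')
j=13 s[j]='a': π[13]=0 (border '')
j=14 s[j]='d': π[14]=0 (border '')
j=15 s[j]='a': π[15]=0 (border '')
j=16 s[j]='e': π[16]=1 (border 'e')
j=17 s[j]='b': π[17]=2 (border 'eb')
j=18 s[j]='d': k: 2→0; π[18]=0 (border '')
j=19 s[j]='b': π[19]=0 (border '')
j=20 s[j]='d': π[20]=0 (border '')
j=21 s[j]='a': π[21]=0 (border '')
j=22 s[j]='a': π[22]=0 (border '')
j=23 s[j]='a': π[23]=0 (border '')
j=24 s[j]='b': π[24]=0 (border '')
j=25 s[j]='e': π[25]=1 (border 'e')
j=26 s[j]='d': k: 1→0; π[26]=0 (border '')
j=27 s[j]='e': π[27]=1 (border 'e')
j=28 s[j]='d': k: 1→0; π[28]=0 (border '')
j=29 s[j]='b': π[29]=0 (border '')
j=30 s[j]='b': π[30]=0 (border '')
j=31 s[j]='c': π[31]=0 (border '')
j=32 s[j]='a': π[32]=0 (border '')
j=33 s[j]='d': π[33]=0 (border '')
j=34 s[j]='b': π[34]=0 (border '')
j=35 s[j]='b': π[35]=0 (border '')

[0, 0, 0, 0, 0, 0, 0, 0, 0, 0, 0, 1, 0, 0, 0, 0, 1, 2, 0, 0, 0, 0, 0, 0, 0, 1, 0, 1, 0, 0, 0, 0, 0, 0, 0, 0]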